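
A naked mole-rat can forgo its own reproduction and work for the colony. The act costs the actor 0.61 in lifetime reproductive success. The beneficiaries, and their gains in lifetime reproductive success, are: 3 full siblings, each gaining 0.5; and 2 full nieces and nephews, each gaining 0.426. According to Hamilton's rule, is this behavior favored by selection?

Hamilton's rule: the trait is favored when the sum of r·B over every recipient exceeds the actor's cost C.
r to a full sibling = 0.5 (full sibs share both parents — two paths of length 2: r = 2·(1/2)^2 = 1/2).
r to a full niece or nephew = 0.25 (full aunt/uncle↔niece/nephew: two paths of length 3 through the shared grandparent pair: r = 2·(1/2)^3 = 1/4).
Summing one r·B term per recipient: 3·0.5·0.5 + 2·0.25·0.426 = 0.963.
0.963 > 0.61: the indirect benefit exceeds the cost.

Yes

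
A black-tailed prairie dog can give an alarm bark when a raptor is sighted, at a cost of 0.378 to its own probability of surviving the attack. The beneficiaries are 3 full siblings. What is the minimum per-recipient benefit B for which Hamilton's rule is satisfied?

r to a full sibling = 1/2 (full sibs share both parents — two paths of length 2: r = 2·(1/2)^2 = 1/2).
Hamilton's rule with n recipients of equal r: n·r·B > C, so B > C/(n·r) = 0.378/(3·0.5) = 0.252.

0.252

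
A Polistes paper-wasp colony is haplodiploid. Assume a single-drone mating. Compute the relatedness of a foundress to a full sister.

Haplodiploid full sisters inherit their father's entire haploid genome identically (contributing 1/2) and on average half of their mother's contribution (1/2 · 1/2 = 1/4); r = 1/2 + 1/4 = 3/4.

0.75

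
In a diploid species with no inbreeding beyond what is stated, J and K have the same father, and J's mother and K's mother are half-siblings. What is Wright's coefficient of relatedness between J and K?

Relatedness sums over independent paths through distinct common ancestors.
J and K are related in two ways: half-sibs through their shared father (r = 1/4) and half first cousins through their mothers (r = 1/16).
r = 1/4 + 1/16 = 0.3125.

0.3125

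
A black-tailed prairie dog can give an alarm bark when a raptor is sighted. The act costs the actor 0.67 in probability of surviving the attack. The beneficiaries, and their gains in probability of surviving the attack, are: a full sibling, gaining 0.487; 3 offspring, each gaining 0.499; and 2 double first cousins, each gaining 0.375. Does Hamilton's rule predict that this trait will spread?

Hamilton's rule: the trait is favored when the sum of r·B over every recipient exceeds the actor's cost C.
r to a full sibling = 1/2 (full sibs share both parents — two paths of length 2: r = 2·(1/2)^2 = 1/2).
r to an offspring = 0.5 (one parent–offspring link: r = (1/2)^1 = 1/2).
r to a double first cousin = 0.25 (double first cousins share both grandparent pairs — four paths of length 4: r = 4·(1/2)^4 = 1/4).
Summing one r·B term per recipient: 1·0.5·0.487 + 3·0.5·0.499 + 2·0.25·0.375 = 1.1795.
1.1795 > 0.67: the indirect benefit exceeds the cost.

Yes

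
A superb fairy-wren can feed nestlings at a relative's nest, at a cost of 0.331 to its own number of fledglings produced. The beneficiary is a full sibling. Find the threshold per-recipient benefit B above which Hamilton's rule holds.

0.662

r to a full sibling = 0.5 (full sibs share both parents — two paths of length 2: r = 2·(1/2)^2 = 1/2).
Hamilton's rule with n recipients of equal r: n·r·B > C, so B > C/(n·r) = 0.331/(1·0.5) = 0.662.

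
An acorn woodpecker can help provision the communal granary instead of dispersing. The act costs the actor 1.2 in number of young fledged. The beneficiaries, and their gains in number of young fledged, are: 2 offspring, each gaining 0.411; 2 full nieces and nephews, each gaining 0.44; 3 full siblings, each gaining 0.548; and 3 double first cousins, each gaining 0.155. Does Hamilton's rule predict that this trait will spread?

Hamilton's rule: the trait is favored when the sum of r·B over every recipient exceeds the actor's cost C.
r to an offspring = 0.5 (one parent–offspring link: r = (1/2)^1 = 1/2).
r to a full niece or nephew = 0.25 (full aunt/uncle↔niece/nephew: two paths of length 3 through the shared grandparent pair: r = 2·(1/2)^3 = 1/4).
r to a full sibling = 1/2 (full sibs share both parents — two paths of length 2: r = 2·(1/2)^2 = 1/2).
r to a double first cousin = 0.25 (double first cousins share both grandparent pairs — four paths of length 4: r = 4·(1/2)^4 = 1/4).
Summing one r·B term per recipient: 2·0.5·0.411 + 2·0.25·0.44 + 3·0.5·0.548 + 3·0.25·0.155 = 1.56925.
1.56925 > 1.2: the indirect benefit exceeds the cost.

Yes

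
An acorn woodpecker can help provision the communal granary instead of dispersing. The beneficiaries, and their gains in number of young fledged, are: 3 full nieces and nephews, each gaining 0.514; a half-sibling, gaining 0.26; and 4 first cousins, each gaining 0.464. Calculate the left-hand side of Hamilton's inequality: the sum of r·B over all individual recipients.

0.6825

r to a full niece or nephew = 1/4 (full aunt/uncle↔niece/nephew: two paths of length 3 through the shared grandparent pair: r = 2·(1/2)^3 = 1/4).
r to a half-sibling = 1/4 (half-sibs share one parent — one path of length 2: r = (1/2)^2 = 1/4).
r to a first cousin = 0.125 (first cousins share one grandparent pair — two paths of length 4: r = 2·(1/2)^4 = 1/8).
Summing one r·B term per recipient: 3·0.25·0.514 + 1·0.25·0.26 + 4·0.125·0.464 = 0.6825.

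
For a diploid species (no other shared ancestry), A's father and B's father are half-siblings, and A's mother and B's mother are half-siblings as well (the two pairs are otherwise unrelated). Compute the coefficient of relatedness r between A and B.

With two independent routes of shared ancestry, r is the sum of the two contributions.
A and B are related in two ways: half first cousins through their fathers (r = 1/16) and half first cousins through their mothers (r = 1/16).
r = 1/16 + 1/16 = 0.125.

0.125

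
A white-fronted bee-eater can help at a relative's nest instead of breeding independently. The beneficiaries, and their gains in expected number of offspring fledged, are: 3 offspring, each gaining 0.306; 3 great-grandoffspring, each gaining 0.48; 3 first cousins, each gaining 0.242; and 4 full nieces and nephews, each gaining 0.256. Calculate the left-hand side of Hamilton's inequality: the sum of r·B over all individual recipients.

r to an offspring = 1/2 (one parent–offspring link: r = (1/2)^1 = 1/2).
r to a great-grandoffspring = 1/8 (three parent–offspring links: r = (1/2)^3 = 1/8).
r to a first cousin = 0.125 (first cousins share one grandparent pair — two paths of length 4: r = 2·(1/2)^4 = 1/8).
r to a full niece or nephew = 0.25 (full aunt/uncle↔niece/nephew: two paths of length 3 through the shared grandparent pair: r = 2·(1/2)^3 = 1/4).
Summing one r·B term per recipient: 3·0.5·0.306 + 3·0.125·0.48 + 3·0.125·0.242 + 4·0.25·0.256 = 0.98575.

0.98575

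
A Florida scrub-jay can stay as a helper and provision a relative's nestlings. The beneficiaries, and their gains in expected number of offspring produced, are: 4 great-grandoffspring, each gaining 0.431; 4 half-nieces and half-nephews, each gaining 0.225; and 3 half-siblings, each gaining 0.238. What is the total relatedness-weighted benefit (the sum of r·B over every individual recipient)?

0.5065

r to a great-grandoffspring = 1/8 (three parent–offspring links: r = (1/2)^3 = 1/8).
r to a half-niece or half-nephew = 1/8 (half-aunt/uncle↔niece/nephew: one path of length 3: r = (1/2)^3 = 1/8).
r to a half-sibling = 0.25 (half-sibs share one parent — one path of length 2: r = (1/2)^2 = 1/4).
Summing one r·B term per recipient: 4·0.125·0.431 + 4·0.125·0.225 + 3·0.25·0.238 = 0.5065.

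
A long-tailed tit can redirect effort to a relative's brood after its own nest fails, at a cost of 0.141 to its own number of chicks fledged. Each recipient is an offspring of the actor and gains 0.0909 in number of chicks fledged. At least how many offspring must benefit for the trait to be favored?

4

r to an offspring = 0.5 (one parent–offspring link: r = (1/2)^1 = 1/2).
Hamilton's rule: n·r·B > C  ⇒  n > C/(r·B) = 0.141/(0.5·0.0909) = 3.102.
The smallest integer exceeding 3.102 is 4.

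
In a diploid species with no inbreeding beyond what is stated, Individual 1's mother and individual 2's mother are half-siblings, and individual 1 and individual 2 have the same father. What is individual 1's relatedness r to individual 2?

Wright's path rule: contributions from independent ancestry routes add.
Individual 1 and individual 2 are related in two ways: half first cousins through their mothers (r = 1/16) and half-sibs through their shared father (r = 1/4).
r = 1/16 + 1/4 = 5/16 = 0.3125.

0.3125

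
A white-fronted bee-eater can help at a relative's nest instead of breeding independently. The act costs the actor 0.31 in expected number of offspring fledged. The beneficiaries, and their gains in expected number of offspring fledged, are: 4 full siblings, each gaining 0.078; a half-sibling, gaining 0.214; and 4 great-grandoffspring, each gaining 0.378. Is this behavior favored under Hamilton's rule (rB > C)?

Yes

Hamilton's rule: the trait is favored when the sum of r·B over every recipient exceeds the actor's cost C.
r to a full sibling = 0.5 (full sibs share both parents — two paths of length 2: r = 2·(1/2)^2 = 1/2).
r to a half-sibling = 1/4 (half-sibs share one parent — one path of length 2: r = (1/2)^2 = 1/4).
r to a great-grandoffspring = 0.125 (three parent–offspring links: r = (1/2)^3 = 1/8).
Summing one r·B term per recipient: 4·0.5·0.078 + 1·0.25·0.214 + 4·0.125·0.378 = 0.3985.
0.3985 > 0.31: the indirect benefit exceeds the cost.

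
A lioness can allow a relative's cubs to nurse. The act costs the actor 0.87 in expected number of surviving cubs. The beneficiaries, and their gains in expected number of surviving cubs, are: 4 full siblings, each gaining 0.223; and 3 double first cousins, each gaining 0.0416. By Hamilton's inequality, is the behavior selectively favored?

Hamilton's rule: the trait is favored when the sum of r·B over every recipient exceeds the actor's cost C.
r to a full sibling = 1/2 (full sibs share both parents — two paths of length 2: r = 2·(1/2)^2 = 1/2).
r to a double first cousin = 0.25 (double first cousins share both grandparent pairs — four paths of length 4: r = 4·(1/2)^4 = 1/4).
Summing one r·B term per recipient: 4·0.5·0.223 + 3·0.25·0.0416 = 0.4772.
0.4772 < 0.87: the indirect benefit is less than the cost.

No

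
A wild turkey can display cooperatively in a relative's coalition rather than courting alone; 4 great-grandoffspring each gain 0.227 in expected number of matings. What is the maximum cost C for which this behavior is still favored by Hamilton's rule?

r to a great-grandoffspring = 0.125 (three parent–offspring links: r = (1/2)^3 = 1/8).
Hamilton's rule: n·r·B > C, so the trait is favored while C < n·r·B = 4·0.125·0.227 = 0.1135.

0.1135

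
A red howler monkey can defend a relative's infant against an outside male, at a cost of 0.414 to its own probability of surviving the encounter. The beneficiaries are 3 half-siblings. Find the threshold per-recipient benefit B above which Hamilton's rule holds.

r to a half-sibling = 0.25 (half-sibs share one parent — one path of length 2: r = (1/2)^2 = 1/4).
Hamilton's rule with n recipients of equal r: n·r·B > C, so B > C/(n·r) = 0.414/(3·0.25) = 0.552.

0.552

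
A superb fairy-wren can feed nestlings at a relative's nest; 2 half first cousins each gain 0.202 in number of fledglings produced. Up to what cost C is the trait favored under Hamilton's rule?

r to a half first cousin = 1/16 (half first cousins share one grandparent — one path of length 4: r = (1/2)^4 = 1/16).
Hamilton's rule: n·r·B > C, so the trait is favored while C < n·r·B = 2·0.0625·0.202 = 0.02525.

0.02525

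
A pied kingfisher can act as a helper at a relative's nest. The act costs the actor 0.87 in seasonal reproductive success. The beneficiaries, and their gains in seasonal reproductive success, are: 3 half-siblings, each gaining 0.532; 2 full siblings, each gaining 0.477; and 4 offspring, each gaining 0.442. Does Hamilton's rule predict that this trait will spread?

Hamilton's rule: the trait is favored when the sum of r·B over every recipient exceeds the actor's cost C.
r to a half-sibling = 0.25 (half-sibs share one parent — one path of length 2: r = (1/2)^2 = 1/4).
r to a full sibling = 0.5 (full sibs share both parents — two paths of length 2: r = 2·(1/2)^2 = 1/2).
r to an offspring = 1/2 (one parent–offspring link: r = (1/2)^1 = 1/2).
Summing one r·B term per recipient: 3·0.25·0.532 + 2·0.5·0.477 + 4·0.5·0.442 = 1.76.
1.76 > 0.87: the indirect benefit exceeds the cost.

Yes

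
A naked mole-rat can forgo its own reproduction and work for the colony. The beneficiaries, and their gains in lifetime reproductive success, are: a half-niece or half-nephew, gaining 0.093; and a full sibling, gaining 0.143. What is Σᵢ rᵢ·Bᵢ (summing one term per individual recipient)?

0.083125

r to a half-niece or half-nephew = 0.125 (half-aunt/uncle↔niece/nephew: one path of length 3: r = (1/2)^3 = 1/8).
r to a full sibling = 0.5 (full sibs share both parents — two paths of length 2: r = 2·(1/2)^2 = 1/2).
Summing one r·B term per recipient: 1·0.125·0.093 + 1·0.5·0.143 = 0.083125.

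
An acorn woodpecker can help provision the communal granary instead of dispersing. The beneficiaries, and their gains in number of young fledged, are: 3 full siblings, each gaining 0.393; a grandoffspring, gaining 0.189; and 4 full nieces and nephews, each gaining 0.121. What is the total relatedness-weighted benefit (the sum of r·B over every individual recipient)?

0.75775

r to a full sibling = 0.5 (full sibs share both parents — two paths of length 2: r = 2·(1/2)^2 = 1/2).
r to a grandoffspring = 1/4 (two parent–offspring links: r = (1/2)^2 = 1/4).
r to a full niece or nephew = 1/4 (full aunt/uncle↔niece/nephew: two paths of length 3 through the shared grandparent pair: r = 2·(1/2)^3 = 1/4).
Summing one r·B term per recipient: 3·0.5·0.393 + 1·0.25·0.189 + 4·0.25·0.121 = 0.75775.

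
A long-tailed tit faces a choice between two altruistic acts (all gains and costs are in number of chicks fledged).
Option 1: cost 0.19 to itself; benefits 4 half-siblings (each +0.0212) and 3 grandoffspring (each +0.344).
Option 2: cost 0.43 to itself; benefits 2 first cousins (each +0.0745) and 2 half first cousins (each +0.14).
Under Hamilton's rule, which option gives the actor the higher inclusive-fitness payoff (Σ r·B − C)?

Option 1: r to a half-sibling = 0.25.
Option 1: r to a grandoffspring = 0.25.
Option 1: Σ r·B − C = (4·0.25·0.0212 + 3·0.25·0.344) − 0.19 = 0.0892.
Option 2: r to a first cousin = 0.125.
Option 2: r to a half first cousin = 0.0625.
Option 2: Σ r·B − C = (2·0.125·0.0745 + 2·0.0625·0.14) − 0.43 = -0.393875.
Option 1 has the higher net inclusive-fitness payoff.

Option 1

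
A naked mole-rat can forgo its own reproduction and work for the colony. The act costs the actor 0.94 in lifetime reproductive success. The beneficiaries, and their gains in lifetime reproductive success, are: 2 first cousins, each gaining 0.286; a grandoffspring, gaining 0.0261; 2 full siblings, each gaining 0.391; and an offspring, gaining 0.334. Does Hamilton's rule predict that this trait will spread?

Hamilton's rule: the trait is favored when the sum of r·B over every recipient exceeds the actor's cost C.
r to a first cousin = 0.125 (first cousins share one grandparent pair — two paths of length 4: r = 2·(1/2)^4 = 1/8).
r to a grandoffspring = 0.25 (two parent–offspring links: r = (1/2)^2 = 1/4).
r to a full sibling = 0.5 (full sibs share both parents — two paths of length 2: r = 2·(1/2)^2 = 1/2).
r to an offspring = 0.5 (one parent–offspring link: r = (1/2)^1 = 1/2).
Summing one r·B term per recipient: 2·0.125·0.286 + 1·0.25·0.0261 + 2·0.5·0.391 + 1·0.5·0.334 = 0.636025.
0.636025 < 0.94: the indirect benefit is less than the cost.

No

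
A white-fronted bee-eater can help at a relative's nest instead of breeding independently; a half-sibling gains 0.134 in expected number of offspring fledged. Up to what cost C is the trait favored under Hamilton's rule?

r to a half-sibling = 1/4 (half-sibs share one parent — one path of length 2: r = (1/2)^2 = 1/4).
Hamilton's rule: n·r·B > C, so the trait is favored while C < n·r·B = 1·0.25·0.134 = 0.0335.

0.0335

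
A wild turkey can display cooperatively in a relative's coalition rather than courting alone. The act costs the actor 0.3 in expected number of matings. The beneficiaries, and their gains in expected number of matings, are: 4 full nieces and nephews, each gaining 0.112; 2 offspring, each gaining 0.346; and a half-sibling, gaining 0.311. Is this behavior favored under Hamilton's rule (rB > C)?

Yes

Hamilton's rule: the trait is favored when the sum of r·B over every recipient exceeds the actor's cost C.
r to a full niece or nephew = 1/4 (full aunt/uncle↔niece/nephew: two paths of length 3 through the shared grandparent pair: r = 2·(1/2)^3 = 1/4).
r to an offspring = 1/2 (one parent–offspring link: r = (1/2)^1 = 1/2).
r to a half-sibling = 0.25 (half-sibs share one parent — one path of length 2: r = (1/2)^2 = 1/4).
Summing one r·B term per recipient: 4·0.25·0.112 + 2·0.5·0.346 + 1·0.25·0.311 = 0.53575.
0.53575 > 0.3: the indirect benefit exceeds the cost.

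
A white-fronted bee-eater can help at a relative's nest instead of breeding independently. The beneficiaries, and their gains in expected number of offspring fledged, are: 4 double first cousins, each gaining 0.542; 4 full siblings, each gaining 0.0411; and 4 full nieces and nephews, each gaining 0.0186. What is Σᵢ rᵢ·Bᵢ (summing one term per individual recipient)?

r to a double first cousin = 1/4 (double first cousins share both grandparent pairs — four paths of length 4: r = 4·(1/2)^4 = 1/4).
r to a full sibling = 0.5 (full sibs share both parents — two paths of length 2: r = 2·(1/2)^2 = 1/2).
r to a full niece or nephew = 1/4 (full aunt/uncle↔niece/nephew: two paths of length 3 through the shared grandparent pair: r = 2·(1/2)^3 = 1/4).
Summing one r·B term per recipient: 4·0.25·0.542 + 4·0.5·0.0411 + 4·0.25·0.0186 = 0.6428.

0.6428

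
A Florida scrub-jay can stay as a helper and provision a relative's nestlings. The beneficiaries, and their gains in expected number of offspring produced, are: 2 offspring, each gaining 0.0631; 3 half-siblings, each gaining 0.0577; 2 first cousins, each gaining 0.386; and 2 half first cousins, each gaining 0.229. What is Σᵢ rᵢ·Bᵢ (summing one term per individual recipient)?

0.2315

r to an offspring = 0.5 (one parent–offspring link: r = (1/2)^1 = 1/2).
r to a half-sibling = 0.25 (half-sibs share one parent — one path of length 2: r = (1/2)^2 = 1/4).
r to a first cousin = 0.125 (first cousins share one grandparent pair — two paths of length 4: r = 2·(1/2)^4 = 1/8).
r to a half first cousin = 1/16 (half first cousins share one grandparent — one path of length 4: r = (1/2)^4 = 1/16).
Summing one r·B term per recipient: 2·0.5·0.0631 + 3·0.25·0.0577 + 2·0.125·0.386 + 2·0.0625·0.229 = 0.2315.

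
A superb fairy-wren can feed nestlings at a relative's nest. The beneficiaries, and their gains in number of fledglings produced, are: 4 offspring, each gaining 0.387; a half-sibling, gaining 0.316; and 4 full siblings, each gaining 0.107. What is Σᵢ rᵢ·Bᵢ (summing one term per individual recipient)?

r to an offspring = 0.5 (one parent–offspring link: r = (1/2)^1 = 1/2).
r to a half-sibling = 1/4 (half-sibs share one parent — one path of length 2: r = (1/2)^2 = 1/4).
r to a full sibling = 0.5 (full sibs share both parents — two paths of length 2: r = 2·(1/2)^2 = 1/2).
Summing one r·B term per recipient: 4·0.5·0.387 + 1·0.25·0.316 + 4·0.5·0.107 = 1.067.

1.067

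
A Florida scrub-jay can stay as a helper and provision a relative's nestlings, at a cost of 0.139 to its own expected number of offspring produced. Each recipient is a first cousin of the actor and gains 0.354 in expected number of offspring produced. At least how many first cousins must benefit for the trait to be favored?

r to a first cousin = 1/8 (first cousins share one grandparent pair — two paths of length 4: r = 2·(1/2)^4 = 1/8).
Hamilton's rule: n·r·B > C  ⇒  n > C/(r·B) = 0.139/(0.125·0.354) = 3.141.
The smallest integer exceeding 3.141 is 4.

4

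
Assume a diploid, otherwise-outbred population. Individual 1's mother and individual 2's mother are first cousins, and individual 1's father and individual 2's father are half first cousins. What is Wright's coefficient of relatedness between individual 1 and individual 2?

0.046875

With two independent routes of shared ancestry, r is the sum of the two contributions.
Individual 1 and individual 2 are related in two ways: second cousins through their mothers (r = 1/32) and half second cousins through their fathers (r = 1/64).
r = 1/32 + 1/64 = 3/64 = 0.046875.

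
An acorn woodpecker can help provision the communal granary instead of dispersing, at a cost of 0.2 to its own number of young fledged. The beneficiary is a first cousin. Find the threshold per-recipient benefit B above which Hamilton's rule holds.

1.6

r to a first cousin = 0.125 (first cousins share one grandparent pair — two paths of length 4: r = 2·(1/2)^4 = 1/8).
Hamilton's rule with n recipients of equal r: n·r·B > C, so B > C/(n·r) = 0.2/(1·0.125) = 1.6.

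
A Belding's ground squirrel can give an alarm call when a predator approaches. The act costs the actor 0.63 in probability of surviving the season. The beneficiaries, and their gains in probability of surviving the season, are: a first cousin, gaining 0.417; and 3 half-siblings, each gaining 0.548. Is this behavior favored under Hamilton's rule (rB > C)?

No

Hamilton's rule: the trait is favored when the sum of r·B over every recipient exceeds the actor's cost C.
r to a first cousin = 0.125 (first cousins share one grandparent pair — two paths of length 4: r = 2·(1/2)^4 = 1/8).
r to a half-sibling = 1/4 (half-sibs share one parent — one path of length 2: r = (1/2)^2 = 1/4).
Summing one r·B term per recipient: 1·0.125·0.417 + 3·0.25·0.548 = 0.463125.
0.463125 < 0.63: the indirect benefit is less than the cost.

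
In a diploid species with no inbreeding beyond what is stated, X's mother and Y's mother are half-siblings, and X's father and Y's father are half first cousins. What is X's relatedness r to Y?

Wright's path rule: contributions from independent ancestry routes add.
X and Y are related in two ways: half first cousins through their mothers (r = 1/16) and half second cousins through their fathers (r = 1/64).
r = 1/16 + 1/64 = 5/64 = 0.078125.

0.078125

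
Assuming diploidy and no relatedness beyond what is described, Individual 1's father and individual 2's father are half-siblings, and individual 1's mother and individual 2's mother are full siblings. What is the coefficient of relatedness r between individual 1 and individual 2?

Relatedness sums over independent paths through distinct common ancestors.
Individual 1 and individual 2 are related in two ways: half first cousins through their fathers (r = 1/16) and first cousins through their mothers (r = 1/8).
r = 1/16 + 1/8 = 0.1875.

0.1875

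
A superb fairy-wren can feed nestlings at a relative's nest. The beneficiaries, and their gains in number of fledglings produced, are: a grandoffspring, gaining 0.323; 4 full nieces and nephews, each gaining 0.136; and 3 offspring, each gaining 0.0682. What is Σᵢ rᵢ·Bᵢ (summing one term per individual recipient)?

0.31905

r to a grandoffspring = 0.25 (two parent–offspring links: r = (1/2)^2 = 1/4).
r to a full niece or nephew = 0.25 (full aunt/uncle↔niece/nephew: two paths of length 3 through the shared grandparent pair: r = 2·(1/2)^3 = 1/4).
r to an offspring = 0.5 (one parent–offspring link: r = (1/2)^1 = 1/2).
Summing one r·B term per recipient: 1·0.25·0.323 + 4·0.25·0.136 + 3·0.5·0.0682 = 0.31905.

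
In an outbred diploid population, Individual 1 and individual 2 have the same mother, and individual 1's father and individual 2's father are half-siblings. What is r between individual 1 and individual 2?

With two independent routes of shared ancestry, r is the sum of the two contributions.
Individual 1 and individual 2 are related in two ways: half-sibs through their shared mother (r = 1/4) and half first cousins through their fathers (r = 1/16).
r = 1/4 + 1/16 = 0.3125.

0.3125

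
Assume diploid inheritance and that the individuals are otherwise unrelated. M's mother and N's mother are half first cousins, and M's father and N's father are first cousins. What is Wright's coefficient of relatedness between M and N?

0.046875

Relatedness sums over independent paths through distinct common ancestors.
M and N are related in two ways: half second cousins through their mothers (r = 1/64) and second cousins through their fathers (r = 1/32).
r = 1/64 + 1/32 = 3/64 = 0.046875.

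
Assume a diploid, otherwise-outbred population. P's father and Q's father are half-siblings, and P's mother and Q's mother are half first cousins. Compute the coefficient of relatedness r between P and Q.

0.078125

With two independent routes of shared ancestry, r is the sum of the two contributions.
P and Q are related in two ways: half first cousins through their fathers (r = 1/16) and half second cousins through their mothers (r = 1/64).
r = 1/16 + 1/64 = 5/64 = 0.078125.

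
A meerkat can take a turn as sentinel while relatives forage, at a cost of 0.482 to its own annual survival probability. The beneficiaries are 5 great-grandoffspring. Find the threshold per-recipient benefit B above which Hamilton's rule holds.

r to a great-grandoffspring = 0.125 (three parent–offspring links: r = (1/2)^3 = 1/8).
Hamilton's rule with n recipients of equal r: n·r·B > C, so B > C/(n·r) = 0.482/(5·0.125) = 0.7712.

0.7712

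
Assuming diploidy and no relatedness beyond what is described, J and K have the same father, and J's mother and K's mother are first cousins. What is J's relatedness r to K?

0.28125

Wright's path rule: contributions from independent ancestry routes add.
J and K are related in two ways: half-sibs through their shared father (r = 1/4) and second cousins through their mothers (r = 1/32).
r = 1/4 + 1/32 = 0.28125.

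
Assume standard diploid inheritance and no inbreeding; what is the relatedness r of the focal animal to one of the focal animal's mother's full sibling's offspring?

Each parent–offspring link contributes a factor of 1/2, and independent paths through distinct common ancestors add.
First cousins share one grandparent pair — two paths of length 4: r = 2·(1/2)^4 = 1/8.

0.125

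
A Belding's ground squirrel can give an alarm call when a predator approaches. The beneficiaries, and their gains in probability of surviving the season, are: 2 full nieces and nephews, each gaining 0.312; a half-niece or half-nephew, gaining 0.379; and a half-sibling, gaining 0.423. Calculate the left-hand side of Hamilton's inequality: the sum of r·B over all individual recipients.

r to a full niece or nephew = 0.25 (full aunt/uncle↔niece/nephew: two paths of length 3 through the shared grandparent pair: r = 2·(1/2)^3 = 1/4).
r to a half-niece or half-nephew = 0.125 (half-aunt/uncle↔niece/nephew: one path of length 3: r = (1/2)^3 = 1/8).
r to a half-sibling = 1/4 (half-sibs share one parent — one path of length 2: r = (1/2)^2 = 1/4).
Summing one r·B term per recipient: 2·0.25·0.312 + 1·0.125·0.379 + 1·0.25·0.423 = 0.309125.

0.309125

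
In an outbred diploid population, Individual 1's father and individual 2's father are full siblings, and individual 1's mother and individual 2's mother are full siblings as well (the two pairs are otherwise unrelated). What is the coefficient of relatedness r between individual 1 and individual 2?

0.25

Independent pedigree routes through distinct common ancestors add.
Individual 1 and individual 2 are related in two ways: first cousins through their fathers (r = 1/8) and first cousins through their mothers (r = 1/8) — i.e. double first cousins.
r = 1/8 + 1/8 = 0.25.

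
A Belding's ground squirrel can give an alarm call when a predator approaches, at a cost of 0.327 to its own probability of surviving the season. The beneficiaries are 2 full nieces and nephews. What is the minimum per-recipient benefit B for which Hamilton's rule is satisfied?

0.654

r to a full niece or nephew = 0.25 (full aunt/uncle↔niece/nephew: two paths of length 3 through the shared grandparent pair: r = 2·(1/2)^3 = 1/4).
Hamilton's rule with n recipients of equal r: n·r·B > C, so B > C/(n·r) = 0.327/(2·0.25) = 0.654.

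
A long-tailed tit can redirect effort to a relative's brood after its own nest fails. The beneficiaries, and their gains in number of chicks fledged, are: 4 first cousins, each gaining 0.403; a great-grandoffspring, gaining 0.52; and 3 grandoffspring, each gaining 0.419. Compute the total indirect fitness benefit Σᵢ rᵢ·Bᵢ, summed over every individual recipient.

r to a first cousin = 1/8 (first cousins share one grandparent pair — two paths of length 4: r = 2·(1/2)^4 = 1/8).
r to a great-grandoffspring = 0.125 (three parent–offspring links: r = (1/2)^3 = 1/8).
r to a grandoffspring = 1/4 (two parent–offspring links: r = (1/2)^2 = 1/4).
Summing one r·B term per recipient: 4·0.125·0.403 + 1·0.125·0.52 + 3·0.25·0.419 = 0.58075.

0.58075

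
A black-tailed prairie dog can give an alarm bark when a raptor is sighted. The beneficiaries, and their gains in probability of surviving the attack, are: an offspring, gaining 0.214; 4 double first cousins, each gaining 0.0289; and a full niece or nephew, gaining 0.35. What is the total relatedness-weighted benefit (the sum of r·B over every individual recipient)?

0.2234

r to an offspring = 0.5 (one parent–offspring link: r = (1/2)^1 = 1/2).
r to a double first cousin = 0.25 (double first cousins share both grandparent pairs — four paths of length 4: r = 4·(1/2)^4 = 1/4).
r to a full niece or nephew = 0.25 (full aunt/uncle↔niece/nephew: two paths of length 3 through the shared grandparent pair: r = 2·(1/2)^3 = 1/4).
Summing one r·B term per recipient: 1·0.5·0.214 + 4·0.25·0.0289 + 1·0.25·0.35 = 0.2234.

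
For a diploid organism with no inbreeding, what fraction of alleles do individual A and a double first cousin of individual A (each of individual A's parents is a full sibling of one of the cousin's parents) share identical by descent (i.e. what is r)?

0.25

Each parent–offspring link contributes a factor of 1/2, and independent paths through distinct common ancestors add.
Double first cousins share both grandparent pairs — four paths of length 4: r = 4·(1/2)^4 = 1/4.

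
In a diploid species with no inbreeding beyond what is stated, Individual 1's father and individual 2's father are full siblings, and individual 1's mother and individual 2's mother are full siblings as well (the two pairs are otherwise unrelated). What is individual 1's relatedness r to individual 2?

With two independent routes of shared ancestry, r is the sum of the two contributions.
Individual 1 and individual 2 are related in two ways: first cousins through their fathers (r = 1/8) and first cousins through their mothers (r = 1/8) — i.e. double first cousins.
r = 1/8 + 1/8 = 1/4 = 0.25.

0.25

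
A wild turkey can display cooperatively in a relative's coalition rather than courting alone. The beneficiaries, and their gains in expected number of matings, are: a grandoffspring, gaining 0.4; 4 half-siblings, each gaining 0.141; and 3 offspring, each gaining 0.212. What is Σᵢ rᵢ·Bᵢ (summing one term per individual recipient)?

r to a grandoffspring = 1/4 (two parent–offspring links: r = (1/2)^2 = 1/4).
r to a half-sibling = 1/4 (half-sibs share one parent — one path of length 2: r = (1/2)^2 = 1/4).
r to an offspring = 1/2 (one parent–offspring link: r = (1/2)^1 = 1/2).
Summing one r·B term per recipient: 1·0.25·0.4 + 4·0.25·0.141 + 3·0.5·0.212 = 0.559.

0.559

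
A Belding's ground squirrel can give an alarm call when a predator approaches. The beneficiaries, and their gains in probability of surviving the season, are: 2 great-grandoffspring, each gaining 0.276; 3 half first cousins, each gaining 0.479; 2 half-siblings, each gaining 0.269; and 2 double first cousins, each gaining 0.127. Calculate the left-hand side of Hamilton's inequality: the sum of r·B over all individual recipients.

r to a great-grandoffspring = 1/8 (three parent–offspring links: r = (1/2)^3 = 1/8).
r to a half first cousin = 1/16 (half first cousins share one grandparent — one path of length 4: r = (1/2)^4 = 1/16).
r to a half-sibling = 1/4 (half-sibs share one parent — one path of length 2: r = (1/2)^2 = 1/4).
r to a double first cousin = 1/4 (double first cousins share both grandparent pairs — four paths of length 4: r = 4·(1/2)^4 = 1/4).
Summing one r·B term per recipient: 2·0.125·0.276 + 3·0.0625·0.479 + 2·0.25·0.269 + 2·0.25·0.127 = 0.3568125.

0.3568125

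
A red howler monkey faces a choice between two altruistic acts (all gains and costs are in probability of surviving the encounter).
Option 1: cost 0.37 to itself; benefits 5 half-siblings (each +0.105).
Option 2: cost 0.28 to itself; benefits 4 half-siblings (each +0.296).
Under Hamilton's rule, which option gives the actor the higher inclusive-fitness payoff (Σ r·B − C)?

Option 1: r to a half-sibling = 0.25.
Option 1: Σ r·B − C = (5·0.25·0.105) − 0.37 = -0.23875.
Option 2: r to a half-sibling = 0.25.
Option 2: Σ r·B − C = (4·0.25·0.296) − 0.28 = 0.016.
Option 2 has the higher net inclusive-fitness payoff.

Option 2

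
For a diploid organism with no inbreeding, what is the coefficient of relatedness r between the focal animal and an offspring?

One parent–offspring link: r = (1/2)^1 = 1/2.

0.5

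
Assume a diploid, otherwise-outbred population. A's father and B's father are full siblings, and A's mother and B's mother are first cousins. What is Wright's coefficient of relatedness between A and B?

0.15625

Wright's path rule: contributions from independent ancestry routes add.
A and B are related in two ways: first cousins through their fathers (r = 1/8) and second cousins through their mothers (r = 1/32).
r = 1/8 + 1/32 = 5/32 = 0.15625.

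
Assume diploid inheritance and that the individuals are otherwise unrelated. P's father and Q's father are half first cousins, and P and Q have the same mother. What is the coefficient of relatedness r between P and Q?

0.265625

Wright's path rule: contributions from independent ancestry routes add.
P and Q are related in two ways: half second cousins through their fathers (r = 1/64) and half-sibs through their shared mother (r = 1/4).
r = 1/64 + 1/4 = 0.265625.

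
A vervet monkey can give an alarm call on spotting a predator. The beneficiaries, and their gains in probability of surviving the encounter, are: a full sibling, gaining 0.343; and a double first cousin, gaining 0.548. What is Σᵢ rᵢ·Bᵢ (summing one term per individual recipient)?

0.3085

r to a full sibling = 0.5 (full sibs share both parents — two paths of length 2: r = 2·(1/2)^2 = 1/2).
r to a double first cousin = 0.25 (double first cousins share both grandparent pairs — four paths of length 4: r = 4·(1/2)^4 = 1/4).
Summing one r·B term per recipient: 1·0.5·0.343 + 1·0.25·0.548 = 0.3085.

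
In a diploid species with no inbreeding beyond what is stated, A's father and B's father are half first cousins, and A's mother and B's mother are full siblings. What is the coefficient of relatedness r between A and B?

With two independent routes of shared ancestry, r is the sum of the two contributions.
A and B are related in two ways: half second cousins through their fathers (r = 1/64) and first cousins through their mothers (r = 1/8).
r = 1/64 + 1/8 = 0.140625.

0.140625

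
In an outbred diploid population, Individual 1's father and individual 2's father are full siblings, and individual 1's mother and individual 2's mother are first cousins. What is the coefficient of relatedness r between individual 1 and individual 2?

With two independent routes of shared ancestry, r is the sum of the two contributions.
Individual 1 and individual 2 are related in two ways: first cousins through their fathers (r = 1/8) and second cousins through their mothers (r = 1/32).
r = 1/8 + 1/32 = 5/32 = 0.15625.

0.15625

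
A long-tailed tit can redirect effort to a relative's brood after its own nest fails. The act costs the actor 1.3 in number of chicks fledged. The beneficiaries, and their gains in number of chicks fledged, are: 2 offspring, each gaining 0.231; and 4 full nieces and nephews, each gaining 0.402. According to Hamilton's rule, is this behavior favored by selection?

No

Hamilton's rule: the trait is favored when the sum of r·B over every recipient exceeds the actor's cost C.
r to an offspring = 1/2 (one parent–offspring link: r = (1/2)^1 = 1/2).
r to a full niece or nephew = 0.25 (full aunt/uncle↔niece/nephew: two paths of length 3 through the shared grandparent pair: r = 2·(1/2)^3 = 1/4).
Summing one r·B term per recipient: 2·0.5·0.231 + 4·0.25·0.402 = 0.633.
0.633 < 1.3: the indirect benefit is less than the cost.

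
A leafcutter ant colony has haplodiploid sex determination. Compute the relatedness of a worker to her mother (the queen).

0.5

One meiotic link between diploid queen and diploid daughter: r = 1/2.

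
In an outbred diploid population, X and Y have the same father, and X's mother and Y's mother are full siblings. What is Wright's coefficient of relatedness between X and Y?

With two independent routes of shared ancestry, r is the sum of the two contributions.
X and Y are related in two ways: half-sibs through their shared father (r = 1/4) and first cousins through their mothers (r = 1/8).
r = 1/4 + 1/8 = 3/8 = 0.375.

0.375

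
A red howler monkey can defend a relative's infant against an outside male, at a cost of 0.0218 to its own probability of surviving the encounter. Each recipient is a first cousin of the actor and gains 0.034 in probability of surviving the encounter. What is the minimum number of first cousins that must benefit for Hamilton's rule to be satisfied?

r to a first cousin = 0.125 (first cousins share one grandparent pair — two paths of length 4: r = 2·(1/2)^4 = 1/8).
Hamilton's rule: n·r·B > C  ⇒  n > C/(r·B) = 0.0218/(0.125·0.034) = 5.129.
The smallest integer exceeding 5.129 is 6.

6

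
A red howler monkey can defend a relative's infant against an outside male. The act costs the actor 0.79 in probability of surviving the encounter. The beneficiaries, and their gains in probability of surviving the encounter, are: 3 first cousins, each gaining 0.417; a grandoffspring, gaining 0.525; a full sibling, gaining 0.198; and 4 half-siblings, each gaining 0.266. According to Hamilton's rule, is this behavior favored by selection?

Hamilton's rule: the trait is favored when the sum of r·B over every recipient exceeds the actor's cost C.
r to a first cousin = 1/8 (first cousins share one grandparent pair — two paths of length 4: r = 2·(1/2)^4 = 1/8).
r to a grandoffspring = 0.25 (two parent–offspring links: r = (1/2)^2 = 1/4).
r to a full sibling = 0.5 (full sibs share both parents — two paths of length 2: r = 2·(1/2)^2 = 1/2).
r to a half-sibling = 0.25 (half-sibs share one parent — one path of length 2: r = (1/2)^2 = 1/4).
Summing one r·B term per recipient: 3·0.125·0.417 + 1·0.25·0.525 + 1·0.5·0.198 + 4·0.25·0.266 = 0.652625.
0.652625 < 0.79: the indirect benefit is less than the cost.

No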